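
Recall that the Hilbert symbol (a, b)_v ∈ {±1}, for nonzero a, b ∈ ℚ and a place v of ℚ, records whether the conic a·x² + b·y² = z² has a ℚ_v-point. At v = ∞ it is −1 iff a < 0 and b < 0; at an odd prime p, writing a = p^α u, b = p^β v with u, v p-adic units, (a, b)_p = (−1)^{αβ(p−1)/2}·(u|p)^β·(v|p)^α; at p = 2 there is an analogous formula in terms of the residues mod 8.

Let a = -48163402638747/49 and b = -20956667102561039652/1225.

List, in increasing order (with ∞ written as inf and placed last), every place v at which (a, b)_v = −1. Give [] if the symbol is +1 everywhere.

[31, inf]

(a, b) ≡ (-54723, -58497) mod (ℚ^×)²; places V = {2, 3, 5, 7, 11, 17, 29, 31, 37, ∞}.
(a,b)_5: α=0, u≡2; β=-2, v≡2 (mod 5); (2|5)=-1, (2|5)=-1; sign (−1)^0·-1^-2·-1^0 = +1.
(a,b)_2: α=0, β=2; u≡5, v≡7 (mod 8); ε(u)ε(v)=0·1, αω(v)=0·0, βω(u)=2·1; sum ≡ 0  ⇒  +1.
(a,b)_29: α=3, u≡11; β=4, v≡6 (mod 29); (11|29)=-1, (6|29)=+1; sign (−1)^0·-1^4·+1^3 = +1.
(a,b)_17: α=1, u≡12; β=1, v≡10 (mod 17); (12|17)=-1, (10|17)=-1; sign (−1)^0·-1^1·-1^1 = +1.
(a,b)_11: α=2, u≡6; β=4, v≡9 (mod 11); (6|11)=-1, (9|11)=+1; sign (−1)^0·-1^4·+1^2 = +1.
(a,b)_37: α=1, u≡1; β=1, v≡25 (mod 37); (1|37)=+1, (25|37)=+1; sign (−1)^0·+1^1·+1^1 = +1.
(a,b)_7: α=-2, u≡3; β=-2, v≡4 (mod 7); (3|7)=-1, (4|7)=+1; sign (−1)^0·-1^-2·+1^-2 = +1.
(a,b)_31: α=2, u≡17; β=3, v≡25 (mod 31); (17|31)=-1, (25|31)=+1; sign (−1)^0·-1^3·+1^2 = -1.
(a,b)_3: α=3, u≡2; β=3, v≡1 (mod 3); (2|3)=-1, (1|3)=+1; sign (−1)^1·-1^3·+1^3 = +1.
(a,b)_∞: sgn(-54723)=−, sgn(-58497)=−, so -1.
(-54723, -58497 / ℚ) ramifies at {31, ∞}: a division algebra.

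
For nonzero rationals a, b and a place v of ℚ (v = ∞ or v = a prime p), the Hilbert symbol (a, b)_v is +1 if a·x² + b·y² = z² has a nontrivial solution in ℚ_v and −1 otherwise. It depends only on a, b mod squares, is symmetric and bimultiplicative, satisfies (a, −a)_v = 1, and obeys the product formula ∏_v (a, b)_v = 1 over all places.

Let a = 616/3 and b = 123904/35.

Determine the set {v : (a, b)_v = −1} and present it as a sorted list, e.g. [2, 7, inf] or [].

Mod squares: a ≡ 462, b ≡ 35. Check v ∈ {∞, 2, 3, 5, 7, 11}.
v=∞: 462 > 0 and 35 > 0  ⇒  (a,b)_∞ = +1.
v=2: v_2(a)=3, v_2(b)=10; units ≡ 7, 3 (mod 8); ε·ε+αω+βω = 1·1+3·1+10·0 ≡ 0  ⇒  (a,b)_2 = +1.
v=5: a=5^0·(≡2), b=5^-1·(≡2) mod 5; (2|5)=-1, (2|5)=-1; (−1)^{0·-1·2}·(-1)^-1·(-1)^0 = -1.
v=7: a=7^1·(≡6), b=7^-1·(≡5) mod 7; (6|7)=-1, (5|7)=-1; (−1)^{1·-1·3}·(-1)^-1·(-1)^1 = -1.
v=11: a=11^1·(≡4), b=11^2·(≡6) mod 11; (4|11)=+1, (6|11)=-1; (−1)^{1·2·5}·(+1)^2·(-1)^1 = -1.
v=3: a=3^-1·(≡1), b=3^0·(≡2) mod 3; (1|3)=+1, (2|3)=-1; (−1)^{-1·0·1}·(+1)^0·(-1)^-1 = -1.
(462, 35 / ℚ) ramifies at {3, 5, 7, 11}: a division algebra.

[3, 5, 7, 11]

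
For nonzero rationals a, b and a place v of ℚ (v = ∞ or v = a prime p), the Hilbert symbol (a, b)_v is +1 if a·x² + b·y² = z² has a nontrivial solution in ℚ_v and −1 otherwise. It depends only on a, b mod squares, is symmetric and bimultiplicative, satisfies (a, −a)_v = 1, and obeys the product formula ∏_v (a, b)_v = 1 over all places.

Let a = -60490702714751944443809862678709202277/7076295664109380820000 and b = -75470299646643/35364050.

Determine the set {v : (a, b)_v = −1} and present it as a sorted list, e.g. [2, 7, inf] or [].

[23, inf]

(a, b) ≡ (-506, -374) mod (ℚ^×)²; places V = {2, 3, 5, 11, 17, 19, 23, 29, 31, ∞}.
(a,b)_11: α=9, u≡3; β=3, v≡8 (mod 11); (3|11)=+1, (8|11)=-1; sign (−1)^1·+1^3·-1^9 = +1.
(a,b)_3: α=16, u≡1; β=8, v≡1 (mod 3); (1|3)=+1, (1|3)=+1; sign (−1)^0·+1^8·+1^16 = +1.
(a,b)_2: α=-5, β=-1; u≡3, v≡5 (mod 8); ε(u)ε(v)=1·0, αω(v)=-5·1, βω(u)=-1·1; sum ≡ 0  ⇒  +1.
(a,b)_∞: sgn(-506)=−, sgn(-374)=−, so -1.
(a,b)_23: α=5, u≡1; β=2, v≡14 (mod 23); (1|23)=+1, (14|23)=-1; sign (−1)^0·+1^2·-1^5 = -1.
(a,b)_5: α=-4, u≡4; β=-2, v≡1 (mod 5); (4|5)=+1, (1|5)=+1; sign (−1)^0·+1^-2·+1^-4 = +1.
(a,b)_19: α=2, u≡17; β=0, v≡4 (mod 19); (17|19)=+1, (4|19)=+1; sign (−1)^0·+1^0·+1^2 = +1.
(a,b)_31: α=6, u≡23; β=2, v≡11 (mod 31); (23|31)=-1, (11|31)=-1; sign (−1)^0·-1^2·-1^6 = +1.
(a,b)_29: α=-12, u≡1; β=-4, v≡12 (mod 29); (1|29)=+1, (12|29)=-1; sign (−1)^0·+1^-4·-1^-12 = +1.
(a,b)_17: α=2, u≡2; β=1, v≡14 (mod 17); (2|17)=+1, (14|17)=-1; sign (−1)^0·+1^1·-1^2 = +1.
(-506, -374 / ℚ) ramifies at {23, ∞}: a division algebra.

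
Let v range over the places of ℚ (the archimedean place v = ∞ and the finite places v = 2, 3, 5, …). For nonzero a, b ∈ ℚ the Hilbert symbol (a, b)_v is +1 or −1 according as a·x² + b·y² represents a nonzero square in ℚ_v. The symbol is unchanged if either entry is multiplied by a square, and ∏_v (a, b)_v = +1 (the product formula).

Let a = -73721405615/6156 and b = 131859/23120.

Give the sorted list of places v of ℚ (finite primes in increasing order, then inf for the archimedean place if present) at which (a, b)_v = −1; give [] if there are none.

Mod squares: a ≡ -129485, b ≡ 1495. Check v ∈ {∞, 2, 3, 5, 7, 11, 13, 17, 19, 23, 29, 47}.
v=5: a=5^1·(≡2), b=5^-1·(≡1) mod 5; (2|5)=-1, (1|5)=+1; (−1)^{1·-1·2}·(-1)^-1·(+1)^1 = -1.
v=11: a=11^2·(≡6), b=11^0·(≡10) mod 11; (6|11)=-1, (10|11)=-1; (−1)^{2·0·5}·(-1)^0·(-1)^2 = +1.
v=23: a=23^2·(≡19), b=23^1·(≡15) mod 23; (19|23)=-1, (15|23)=-1; (−1)^{2·1·11}·(-1)^1·(-1)^2 = -1.
v=17: a=17^0·(≡13), b=17^-2·(≡2) mod 17; (13|17)=+1, (2|17)=+1; (−1)^{0·-2·8}·(+1)^-2·(+1)^0 = +1.
v=∞: -129485 < 0 and 1495 > 0  ⇒  (a,b)_∞ = +1.
v=7: a=7^0·(≡1), b=7^2·(≡4) mod 7; (1|7)=+1, (4|7)=+1; (−1)^{0·2·3}·(+1)^2·(+1)^0 = +1.
v=3: a=3^-4·(≡1), b=3^2·(≡1) mod 3; (1|3)=+1, (1|3)=+1; (−1)^{-4·2·1}·(+1)^2·(+1)^-4 = +1.
v=19: a=19^-1·(≡5), b=19^0·(≡13) mod 19; (5|19)=+1, (13|19)=-1; (−1)^{-1·0·9}·(+1)^0·(-1)^-1 = -1.
v=13: a=13^2·(≡5), b=13^1·(≡7) mod 13; (5|13)=-1, (7|13)=-1; (−1)^{2·1·6}·(-1)^1·(-1)^2 = -1.
v=47: a=47^1·(≡4), b=47^0·(≡41) mod 47; (4|47)=+1, (41|47)=-1; (−1)^{1·0·23}·(+1)^0·(-1)^1 = -1.
v=29: a=29^1·(≡4), b=29^0·(≡16) mod 29; (4|29)=+1, (16|29)=+1; (−1)^{1·0·14}·(+1)^0·(+1)^1 = +1.
v=2: v_2(a)=-2, v_2(b)=-4; units ≡ 3, 7 (mod 8); ε·ε+αω+βω = 1·1+-2·0+-4·1 ≡ 1  ⇒  (a,b)_2 = -1.
|Ram(-129485, 1495)| = 6, even; anisotropic at {2, 5, 13, 19, 23, 47}.

[2, 5, 13, 19, 23, 47]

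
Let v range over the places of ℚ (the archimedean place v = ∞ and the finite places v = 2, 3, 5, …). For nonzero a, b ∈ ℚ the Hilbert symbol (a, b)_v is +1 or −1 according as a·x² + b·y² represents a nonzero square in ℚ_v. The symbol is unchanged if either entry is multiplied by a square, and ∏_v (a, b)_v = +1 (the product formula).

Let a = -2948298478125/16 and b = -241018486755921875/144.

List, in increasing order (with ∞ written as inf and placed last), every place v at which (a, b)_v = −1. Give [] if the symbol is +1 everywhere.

[7, 11, 13, inf]

Mod squares: a ≡ -1365, b ≡ -11. Check v ∈ {∞, 2, 3, 5, 7, 11, 13}.
v=∞: -1365 < 0 and -11 < 0  ⇒  (a,b)_∞ = -1.
v=13: a=13^5·(≡3), b=13^6·(≡6) mod 13; (3|13)=+1, (6|13)=-1; (−1)^{5·6·6}·(+1)^6·(-1)^5 = -1.
v=11: a=11^2·(≡2), b=11^3·(≡8) mod 11; (2|11)=-1, (8|11)=-1; (−1)^{2·3·5}·(-1)^3·(-1)^2 = -1.
v=5: a=5^5·(≡2), b=5^6·(≡4) mod 5; (2|5)=-1, (4|5)=+1; (−1)^{5·6·2}·(-1)^6·(+1)^5 = +1.
v=7: a=7^1·(≡2), b=7^4·(≡5) mod 7; (2|7)=+1, (5|7)=-1; (−1)^{1·4·3}·(+1)^4·(-1)^1 = -1.
v=3: a=3^1·(≡1), b=3^-2·(≡1) mod 3; (1|3)=+1, (1|3)=+1; (−1)^{1·-2·1}·(+1)^-2·(+1)^1 = +1.
v=2: v_2(a)=-4, v_2(b)=-4; units ≡ 3, 5 (mod 8); ε·ε+αω+βω = 1·0+-4·1+-4·1 ≡ 0  ⇒  (a,b)_2 = +1.
(-1365, -11 / ℚ) ramifies at {7, 11, 13, ∞}: a division algebra.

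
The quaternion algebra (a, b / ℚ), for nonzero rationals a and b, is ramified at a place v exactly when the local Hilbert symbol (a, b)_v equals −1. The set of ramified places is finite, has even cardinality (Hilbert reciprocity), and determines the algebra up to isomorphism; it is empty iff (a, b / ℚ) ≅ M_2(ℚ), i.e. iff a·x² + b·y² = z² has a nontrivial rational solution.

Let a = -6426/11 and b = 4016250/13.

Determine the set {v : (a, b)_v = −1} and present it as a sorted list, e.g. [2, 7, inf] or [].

Mod squares: a ≡ -7854, b ≡ 9282. Check v ∈ {∞, 2, 3, 5, 7, 11, 13, 17}.
v=17: a=17^1·(≡12), b=17^1·(≡4) mod 17; (12|17)=-1, (4|17)=+1; (−1)^{1·1·8}·(-1)^1·(+1)^1 = -1.
v=3: a=3^3·(≡1), b=3^3·(≡1) mod 3; (1|3)=+1, (1|3)=+1; (−1)^{3·3·1}·(+1)^3·(+1)^3 = -1.
v=2: v_2(a)=1, v_2(b)=1; units ≡ 1, 1 (mod 8); ε·ε+αω+βω = 0·0+1·0+1·0 ≡ 0  ⇒  (a,b)_2 = +1.
v=5: a=5^0·(≡4), b=5^4·(≡2) mod 5; (4|5)=+1, (2|5)=-1; (−1)^{0·4·2}·(+1)^4·(-1)^0 = +1.
v=13: a=13^0·(≡2), b=13^-1·(≡4) mod 13; (2|13)=-1, (4|13)=+1; (−1)^{0·-1·6}·(-1)^-1·(+1)^0 = -1.
v=∞: -7854 < 0 and 9282 > 0  ⇒  (a,b)_∞ = +1.
v=11: a=11^-1·(≡9), b=11^0·(≡9) mod 11; (9|11)=+1, (9|11)=+1; (−1)^{-1·0·5}·(+1)^0·(+1)^-1 = +1.
v=7: a=7^1·(≡5), b=7^1·(≡5) mod 7; (5|7)=-1, (5|7)=-1; (−1)^{1·1·3}·(-1)^1·(-1)^1 = -1.
(-7854, 9282 / ℚ) ramifies at {3, 7, 13, 17}: a division algebra.

[3, 7, 13, 17]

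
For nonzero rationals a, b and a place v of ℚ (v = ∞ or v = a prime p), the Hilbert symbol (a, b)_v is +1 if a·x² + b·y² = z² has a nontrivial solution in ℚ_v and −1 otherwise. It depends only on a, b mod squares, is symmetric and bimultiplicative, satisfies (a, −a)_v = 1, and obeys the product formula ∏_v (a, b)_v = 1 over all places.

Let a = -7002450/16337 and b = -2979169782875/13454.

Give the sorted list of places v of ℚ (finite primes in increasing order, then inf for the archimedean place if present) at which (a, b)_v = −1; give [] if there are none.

(a, b) ≡ (-58786, -17290) mod (ℚ^×)²; places V = {2, 3, 5, 7, 11, 13, 17, 19, 31, 47, ∞}.
(a,b)_2: α=1, β=-1; u≡7, v≡3 (mod 8); ε(u)ε(v)=1·1, αω(v)=1·1, βω(u)=-1·0; sum ≡ 0  ⇒  +1.
(a,b)_5: α=2, u≡1; β=3, v≡3 (mod 5); (1|5)=+1, (3|5)=-1; sign (−1)^0·+1^3·-1^2 = +1.
(a,b)_∞: sgn(-58786)=−, sgn(-17290)=−, so -1.
(a,b)_47: α=0, u≡23; β=2, v≡6 (mod 47); (23|47)=-1, (6|47)=+1; sign (−1)^0·-1^2·+1^0 = +1.
(a,b)_7: α=1, u≡1; β=-1, v≡2 (mod 7); (1|7)=+1, (2|7)=+1; sign (−1)^1·+1^-1·+1^1 = -1.
(a,b)_13: α=1, u≡2; β=1, v≡4 (mod 13); (2|13)=-1, (4|13)=+1; sign (−1)^0·-1^1·+1^1 = -1.
(a,b)_19: α=1, u≡15; β=3, v≡15 (mod 19); (15|19)=-1, (15|19)=-1; sign (−1)^1·-1^3·-1^1 = -1.
(a,b)_31: α=-2, u≡21; β=-2, v≡10 (mod 31); (21|31)=-1, (10|31)=+1; sign (−1)^0·-1^-2·+1^-2 = +1.
(a,b)_3: α=4, u≡2; β=0, v≡2 (mod 3); (2|3)=-1, (2|3)=-1; sign (−1)^0·-1^0·-1^4 = +1.
(a,b)_11: α=0, u≡9; β=2, v≡8 (mod 11); (9|11)=+1, (8|11)=-1; sign (−1)^0·+1^2·-1^0 = +1.
(a,b)_17: α=-1, u≡6; β=0, v≡1 (mod 17); (6|17)=-1, (1|17)=+1; sign (−1)^0·-1^0·+1^-1 = +1.
Ram(-58786, -17290) = {7, 13, 19, ∞}; no ℚ_7-point on the conic.

[7, 13, 19, inf]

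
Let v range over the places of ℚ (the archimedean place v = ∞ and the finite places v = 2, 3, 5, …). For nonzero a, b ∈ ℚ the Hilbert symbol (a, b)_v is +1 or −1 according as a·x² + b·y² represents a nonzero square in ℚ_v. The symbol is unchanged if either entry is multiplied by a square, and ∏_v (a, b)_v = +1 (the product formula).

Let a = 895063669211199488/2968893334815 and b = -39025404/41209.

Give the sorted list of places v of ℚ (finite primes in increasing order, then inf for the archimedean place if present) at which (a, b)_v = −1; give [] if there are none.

(a, b) ≡ (930, -31) mod (ℚ^×)²; places V = {2, 3, 5, 7, 11, 13, 17, 23, 29, 31, ∞}.
(a,b)_7: α=2, u≡5; β=-2, v≡2 (mod 7); (5|7)=-1, (2|7)=+1; sign (−1)^0·-1^-2·+1^2 = +1.
(a,b)_13: α=2, u≡5; β=0, v≡2 (mod 13); (5|13)=-1, (2|13)=-1; sign (−1)^0·-1^0·-1^2 = +1.
(a,b)_17: α=0, u≡11; β=2, v≡12 (mod 17); (11|17)=-1, (12|17)=-1; sign (−1)^0·-1^2·-1^0 = +1.
(a,b)_2: α=11, β=2; u≡1, v≡1 (mod 8); ε(u)ε(v)=0·0, αω(v)=11·0, βω(u)=2·0; sum ≡ 0  ⇒  +1.
(a,b)_5: α=-1, u≡1; β=0, v≡4 (mod 5); (1|5)=+1, (4|5)=+1; sign (−1)^0·+1^0·+1^-1 = +1.
(a,b)_23: α=-4, u≡20; β=0, v≡22 (mod 23); (20|23)=-1, (22|23)=-1; sign (−1)^0·-1^0·-1^-4 = +1.
(a,b)_31: α=3, u≡30; β=1, v≡15 (mod 31); (30|31)=-1, (15|31)=-1; sign (−1)^1·-1^1·-1^3 = -1.
(a,b)_29: α=-4, u≡3; β=-2, v≡18 (mod 29); (3|29)=-1, (18|29)=-1; sign (−1)^0·-1^-2·-1^-4 = +1.
(a,b)_3: α=-1, u≡1; β=2, v≡2 (mod 3); (1|3)=+1, (2|3)=-1; sign (−1)^0·+1^2·-1^-1 = -1.
(a,b)_11: α=6, u≡10; β=2, v≡6 (mod 11); (10|11)=-1, (6|11)=-1; sign (−1)^0·-1^2·-1^6 = +1.
(a,b)_∞: sgn(930)=+, sgn(-31)=−, so +1.
Ram(930, -31) = {3, 31}; no ℚ_3-point on the conic.

[3, 31]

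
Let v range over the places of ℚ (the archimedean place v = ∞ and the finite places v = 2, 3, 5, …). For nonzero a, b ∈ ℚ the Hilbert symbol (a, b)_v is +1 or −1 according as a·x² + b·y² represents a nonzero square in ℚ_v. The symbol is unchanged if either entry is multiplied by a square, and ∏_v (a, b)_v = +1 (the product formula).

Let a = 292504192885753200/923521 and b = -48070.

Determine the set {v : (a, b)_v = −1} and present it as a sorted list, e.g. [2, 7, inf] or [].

[5, 23]

Mod squares: a ≡ 23, b ≡ -48070. Check v ∈ {∞, 2, 3, 5, 11, 17, 19, 23, 31}.
v=23: a=23^5·(≡13), b=23^1·(≡3) mod 23; (13|23)=+1, (3|23)=+1; (−1)^{5·1·11}·(+1)^1·(+1)^5 = -1.
v=17: a=17^2·(≡5), b=17^0·(≡6) mod 17; (5|17)=-1, (6|17)=-1; (−1)^{2·0·8}·(-1)^0·(-1)^2 = +1.
v=11: a=11^2·(≡3), b=11^1·(≡8) mod 11; (3|11)=+1, (8|11)=-1; (−1)^{2·1·5}·(+1)^1·(-1)^2 = +1.
v=∞: 23 > 0 and -48070 < 0  ⇒  (a,b)_∞ = +1.
v=31: a=31^-4·(≡13), b=31^0·(≡11) mod 31; (13|31)=-1, (11|31)=-1; (−1)^{-4·0·15}·(-1)^0·(-1)^-4 = +1.
v=5: a=5^2·(≡3), b=5^1·(≡1) mod 5; (3|5)=-1, (1|5)=+1; (−1)^{2·1·2}·(-1)^1·(+1)^2 = -1.
v=3: a=3^2·(≡2), b=3^0·(≡2) mod 3; (2|3)=-1, (2|3)=-1; (−1)^{2·0·1}·(-1)^0·(-1)^2 = +1.
v=19: a=19^2·(≡4), b=19^1·(≡16) mod 19; (4|19)=+1, (16|19)=+1; (−1)^{2·1·9}·(+1)^1·(+1)^2 = +1.
v=2: v_2(a)=4, v_2(b)=1; units ≡ 7, 5 (mod 8); ε·ε+αω+βω = 1·0+4·1+1·0 ≡ 0  ⇒  (a,b)_2 = +1.
(23, -48070 / ℚ) ramifies at {5, 23}: a division algebra.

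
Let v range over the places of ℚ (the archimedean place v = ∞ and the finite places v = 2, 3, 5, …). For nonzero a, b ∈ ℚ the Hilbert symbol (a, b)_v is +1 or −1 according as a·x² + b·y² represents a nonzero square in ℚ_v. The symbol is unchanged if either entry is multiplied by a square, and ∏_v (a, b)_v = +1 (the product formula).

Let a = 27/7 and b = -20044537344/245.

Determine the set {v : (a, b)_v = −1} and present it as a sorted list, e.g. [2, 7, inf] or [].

[2, 3, 7, 13]

(a, b) ≡ (21, -6630) mod (ℚ^×)²; places V = {2, 3, 5, 7, 13, 17, ∞}.
(a,b)_13: α=0, u≡2; β=1, v≡12 (mod 13); (2|13)=-1, (12|13)=+1; sign (−1)^0·-1^1·+1^0 = -1.
(a,b)_3: α=3, u≡1; β=11, v≡1 (mod 3); (1|3)=+1, (1|3)=+1; sign (−1)^1·+1^11·+1^3 = -1.
(a,b)_5: α=0, u≡1; β=-1, v≡4 (mod 5); (1|5)=+1, (4|5)=+1; sign (−1)^0·+1^-1·+1^0 = +1.
(a,b)_2: α=0, β=9; u≡5, v≡5 (mod 8); ε(u)ε(v)=0·0, αω(v)=0·1, βω(u)=9·1; sum ≡ 1  ⇒  -1.
(a,b)_17: α=0, u≡16; β=1, v≡8 (mod 17); (16|17)=+1, (8|17)=+1; sign (−1)^0·+1^1·+1^0 = +1.
(a,b)_∞: sgn(21)=+, sgn(-6630)=−, so +1.
(a,b)_7: α=-1, u≡6; β=-2, v≡3 (mod 7); (6|7)=-1, (3|7)=-1; sign (−1)^0·-1^-2·-1^-1 = -1.
(21, -6630 / ℚ) ramifies at {2, 3, 7, 13}: a division algebra.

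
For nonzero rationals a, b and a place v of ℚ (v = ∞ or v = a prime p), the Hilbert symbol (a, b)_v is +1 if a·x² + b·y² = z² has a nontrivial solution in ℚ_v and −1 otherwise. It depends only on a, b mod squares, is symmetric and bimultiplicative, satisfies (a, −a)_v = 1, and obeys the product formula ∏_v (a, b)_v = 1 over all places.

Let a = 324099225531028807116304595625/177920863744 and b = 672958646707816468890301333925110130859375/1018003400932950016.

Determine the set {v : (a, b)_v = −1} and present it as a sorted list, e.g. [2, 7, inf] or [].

[5, 11, 43, 47]

Mod squares: a ≡ 1191262, b ≡ 2067010. Check v ∈ {∞, 2, 3, 5, 7, 11, 13, 19, 23, 29, 43, 47, 53}.
v=29: a=29^1·(≡27), b=29^0·(≡13) mod 29; (27|29)=-1, (13|29)=+1; (−1)^{1·0·14}·(-1)^0·(+1)^1 = +1.
v=47: a=47^3·(≡35), b=47^4·(≡40) mod 47; (35|47)=-1, (40|47)=-1; (−1)^{3·4·23}·(-1)^4·(-1)^3 = -1.
v=19: a=19^3·(≡6), b=19^5·(≡18) mod 19; (6|19)=+1, (18|19)=-1; (−1)^{3·5·9}·(+1)^5·(-1)^3 = +1.
v=43: a=43^4·(≡20), b=43^5·(≡29) mod 43; (20|43)=-1, (29|43)=-1; (−1)^{4·5·21}·(-1)^5·(-1)^4 = -1.
v=2: v_2(a)=-9, v_2(b)=-15; units ≡ 7, 1 (mod 8); ε·ε+αω+βω = 1·0+-9·0+-15·0 ≡ 0  ⇒  (a,b)_2 = +1.
v=3: a=3^2·(≡1), b=3^2·(≡1) mod 3; (1|3)=+1, (1|3)=+1; (−1)^{2·2·1}·(+1)^2·(+1)^2 = +1.
v=5: a=5^4·(≡2), b=5^9·(≡2) mod 5; (2|5)=-1, (2|5)=-1; (−1)^{4·9·2}·(-1)^9·(-1)^4 = -1.
v=23: a=23^-3·(≡5), b=23^-5·(≡2) mod 23; (5|23)=-1, (2|23)=+1; (−1)^{-3·-5·11}·(-1)^-5·(+1)^-3 = +1.
v=7: a=7^4·(≡2), b=7^8·(≡1) mod 7; (2|7)=+1, (1|7)=+1; (−1)^{4·8·3}·(+1)^8·(+1)^4 = +1.
v=11: a=11^2·(≡6), b=11^3·(≡2) mod 11; (6|11)=-1, (2|11)=-1; (−1)^{2·3·5}·(-1)^3·(-1)^2 = -1.
v=53: a=53^2·(≡45), b=53^2·(≡49) mod 53; (45|53)=-1, (49|53)=+1; (−1)^{2·2·26}·(-1)^2·(+1)^2 = +1.
v=13: a=13^-4·(≡8), b=13^-6·(≡1) mod 13; (8|13)=-1, (1|13)=+1; (−1)^{-4·-6·6}·(-1)^-6·(+1)^-4 = +1.
v=∞: 1191262 > 0 and 2067010 > 0  ⇒  (a,b)_∞ = +1.
|Ram(1191262, 2067010)| = 4, even; anisotropic at {5, 11, 43, 47}.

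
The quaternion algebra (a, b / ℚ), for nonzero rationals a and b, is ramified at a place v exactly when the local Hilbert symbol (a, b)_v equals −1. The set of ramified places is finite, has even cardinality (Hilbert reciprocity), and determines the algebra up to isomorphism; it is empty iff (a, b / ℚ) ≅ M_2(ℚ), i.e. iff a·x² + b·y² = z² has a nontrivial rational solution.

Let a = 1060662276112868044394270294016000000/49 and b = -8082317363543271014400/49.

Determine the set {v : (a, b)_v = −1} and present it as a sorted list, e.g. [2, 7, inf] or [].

[31, 37]

Mod squares: a ≡ 53909, b ≡ -31. Check v ∈ {∞, 2, 3, 5, 7, 13, 31, 37, 47}.
v=47: a=47^3·(≡38), b=47^2·(≡3) mod 47; (38|47)=-1, (3|47)=+1; (−1)^{3·2·23}·(-1)^2·(+1)^3 = +1.
v=3: a=3^8·(≡2), b=3^4·(≡2) mod 3; (2|3)=-1, (2|3)=-1; (−1)^{8·4·1}·(-1)^4·(-1)^8 = +1.
v=7: a=7^-2·(≡4), b=7^-2·(≡4) mod 7; (4|7)=+1, (4|7)=+1; (−1)^{-2·-2·3}·(+1)^-2·(+1)^-2 = +1.
v=13: a=13^0·(≡11), b=13^2·(≡7) mod 13; (11|13)=-1, (7|13)=-1; (−1)^{0·2·6}·(-1)^2·(-1)^0 = +1.
v=31: a=31^5·(≡29), b=31^3·(≡29) mod 31; (29|31)=-1, (29|31)=-1; (−1)^{5·3·15}·(-1)^3·(-1)^5 = -1.
v=2: v_2(a)=36, v_2(b)=18; units ≡ 5, 1 (mod 8); ε·ε+αω+βω = 0·0+36·0+18·1 ≡ 0  ⇒  (a,b)_2 = +1.
v=37: a=37^3·(≡8), b=37^2·(≡8) mod 37; (8|37)=-1, (8|37)=-1; (−1)^{3·2·18}·(-1)^2·(-1)^3 = -1.
v=5: a=5^6·(≡1), b=5^2·(≡1) mod 5; (1|5)=+1, (1|5)=+1; (−1)^{6·2·2}·(+1)^2·(+1)^6 = +1.
v=∞: 53909 > 0 and -31 < 0  ⇒  (a,b)_∞ = +1.
Ram(53909, -31) = {31, 37}; no ℚ_31-point on the conic.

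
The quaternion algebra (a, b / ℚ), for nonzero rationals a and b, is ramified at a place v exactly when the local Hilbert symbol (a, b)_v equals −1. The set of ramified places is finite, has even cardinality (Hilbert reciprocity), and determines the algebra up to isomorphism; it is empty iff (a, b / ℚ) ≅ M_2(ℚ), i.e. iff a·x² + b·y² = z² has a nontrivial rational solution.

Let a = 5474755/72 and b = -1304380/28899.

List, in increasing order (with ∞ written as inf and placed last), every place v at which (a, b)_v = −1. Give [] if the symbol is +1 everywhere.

Mod squares: a ≡ 64790, b ≡ -1045. Check v ∈ {∞, 2, 3, 5, 7, 11, 13, 19, 31}.
v=31: a=31^1·(≡6), b=31^0·(≡1) mod 31; (6|31)=-1, (1|31)=+1; (−1)^{1·0·15}·(-1)^0·(+1)^1 = +1.
v=13: a=13^2·(≡11), b=13^-2·(≡7) mod 13; (11|13)=-1, (7|13)=-1; (−1)^{2·-2·6}·(-1)^-2·(-1)^2 = +1.
v=19: a=19^1·(≡7), b=19^-1·(≡8) mod 19; (7|19)=+1, (8|19)=-1; (−1)^{1·-1·9}·(+1)^-1·(-1)^1 = +1.
v=11: a=11^1·(≡9), b=11^3·(≡5) mod 11; (9|11)=+1, (5|11)=+1; (−1)^{1·3·5}·(+1)^3·(+1)^1 = -1.
v=∞: 64790 > 0 and -1045 < 0  ⇒  (a,b)_∞ = +1.
v=3: a=3^-2·(≡2), b=3^-2·(≡2) mod 3; (2|3)=-1, (2|3)=-1; (−1)^{-2·-2·1}·(-1)^-2·(-1)^-2 = +1.
v=7: a=7^0·(≡3), b=7^2·(≡5) mod 7; (3|7)=-1, (5|7)=-1; (−1)^{0·2·3}·(-1)^2·(-1)^0 = +1.
v=2: v_2(a)=-3, v_2(b)=2; units ≡ 3, 3 (mod 8); ε·ε+αω+βω = 1·1+-3·1+2·1 ≡ 0  ⇒  (a,b)_2 = +1.
v=5: a=5^1·(≡3), b=5^1·(≡1) mod 5; (3|5)=-1, (1|5)=+1; (−1)^{1·1·2}·(-1)^1·(+1)^1 = -1.
Ram(64790, -1045) = {5, 11}; no ℚ_5-point on the conic.

[5, 11]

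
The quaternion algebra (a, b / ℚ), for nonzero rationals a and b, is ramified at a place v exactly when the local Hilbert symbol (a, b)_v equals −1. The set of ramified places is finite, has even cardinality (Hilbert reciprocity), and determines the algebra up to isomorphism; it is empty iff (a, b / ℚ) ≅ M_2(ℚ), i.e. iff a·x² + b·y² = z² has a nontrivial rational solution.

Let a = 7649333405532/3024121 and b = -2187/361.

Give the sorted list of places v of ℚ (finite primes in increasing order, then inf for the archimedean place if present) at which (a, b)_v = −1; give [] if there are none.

Mod squares: a ≡ 1630447, b ≡ -3. Check v ∈ {∞, 2, 3, 7, 13, 19, 23, 37, 41, 47}.
v=2: v_2(a)=2, v_2(b)=0; units ≡ 7, 5 (mod 8); ε·ε+αω+βω = 1·0+2·1+0·0 ≡ 0  ⇒  (a,b)_2 = +1.
v=3: a=3^2·(≡1), b=3^7·(≡2) mod 3; (1|3)=+1, (2|3)=-1; (−1)^{2·7·1}·(+1)^7·(-1)^2 = +1.
v=41: a=41^1·(≡29), b=41^0·(≡12) mod 41; (29|41)=-1, (12|41)=-1; (−1)^{1·0·20}·(-1)^0·(-1)^1 = -1.
v=19: a=19^5·(≡4), b=19^-2·(≡17) mod 19; (4|19)=+1, (17|19)=+1; (−1)^{5·-2·9}·(+1)^-2·(+1)^5 = +1.
v=23: a=23^1·(≡4), b=23^0·(≡20) mod 23; (4|23)=+1, (20|23)=-1; (−1)^{1·0·11}·(+1)^0·(-1)^1 = -1.
v=47: a=47^-2·(≡14), b=47^0·(≡33) mod 47; (14|47)=+1, (33|47)=-1; (−1)^{-2·0·23}·(+1)^0·(-1)^-2 = +1.
v=7: a=7^1·(≡3), b=7^0·(≡1) mod 7; (3|7)=-1, (1|7)=+1; (−1)^{1·0·3}·(-1)^0·(+1)^1 = +1.
v=∞: 1630447 > 0 and -3 < 0  ⇒  (a,b)_∞ = +1.
v=13: a=13^1·(≡2), b=13^0·(≡1) mod 13; (2|13)=-1, (1|13)=+1; (−1)^{1·0·6}·(-1)^0·(+1)^1 = +1.
v=37: a=37^-2·(≡20), b=37^0·(≡21) mod 37; (20|37)=-1, (21|37)=+1; (−1)^{-2·0·18}·(-1)^0·(+1)^-2 = +1.
Ram(1630447, -3) = {23, 41}; no ℚ_23-point on the conic.

[23, 41]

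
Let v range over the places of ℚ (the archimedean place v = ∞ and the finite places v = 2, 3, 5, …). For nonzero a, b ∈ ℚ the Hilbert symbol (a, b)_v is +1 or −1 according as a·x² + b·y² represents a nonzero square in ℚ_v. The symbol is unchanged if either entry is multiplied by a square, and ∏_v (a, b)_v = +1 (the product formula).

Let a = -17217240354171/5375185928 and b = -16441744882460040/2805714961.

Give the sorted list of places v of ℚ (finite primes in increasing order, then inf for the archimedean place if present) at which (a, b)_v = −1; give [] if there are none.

Mod squares: a ≡ -22, b ≡ -2210. Check v ∈ {∞, 2, 3, 5, 7, 11, 13, 17, 23, 37, 47}.
v=47: a=47^0·(≡7), b=47^-2·(≡26) mod 47; (7|47)=+1, (26|47)=-1; (−1)^{0·-2·23}·(+1)^-2·(-1)^0 = +1.
v=5: a=5^0·(≡3), b=5^1·(≡2) mod 5; (3|5)=-1, (2|5)=-1; (−1)^{0·1·2}·(-1)^1·(-1)^0 = -1.
v=37: a=37^2·(≡13), b=37^0·(≡27) mod 37; (13|37)=-1, (27|37)=+1; (−1)^{2·0·18}·(-1)^0·(+1)^2 = +1.
v=11: a=11^1·(≡3), b=11^4·(≡4) mod 11; (3|11)=+1, (4|11)=+1; (−1)^{1·4·5}·(+1)^4·(+1)^1 = +1.
v=3: a=3^4·(≡2), b=3^2·(≡1) mod 3; (2|3)=-1, (1|3)=+1; (−1)^{4·2·1}·(-1)^2·(+1)^4 = +1.
v=∞: -22 < 0 and -2210 < 0  ⇒  (a,b)_∞ = -1.
v=23: a=23^-4·(≡18), b=23^-2·(≡14) mod 23; (18|23)=+1, (14|23)=-1; (−1)^{-4·-2·11}·(+1)^-2·(-1)^-4 = +1.
v=17: a=17^4·(≡7), b=17^5·(≡6) mod 17; (7|17)=-1, (6|17)=-1; (−1)^{4·5·8}·(-1)^5·(-1)^4 = -1.
v=7: a=7^-4·(≡5), b=7^-4·(≡2) mod 7; (5|7)=-1, (2|7)=+1; (−1)^{-4·-4·3}·(-1)^-4·(+1)^-4 = +1.
v=2: v_2(a)=-3, v_2(b)=3; units ≡ 5, 7 (mod 8); ε·ε+αω+βω = 0·1+-3·0+3·1 ≡ 1  ⇒  (a,b)_2 = -1.
v=13: a=13^2·(≡1), b=13^3·(≡12) mod 13; (1|13)=+1, (12|13)=+1; (−1)^{2·3·6}·(+1)^3·(+1)^2 = +1.
(-22, -2210 / ℚ) ramifies at {2, 5, 17, ∞}: a division algebra.

[2, 5, 17, inf]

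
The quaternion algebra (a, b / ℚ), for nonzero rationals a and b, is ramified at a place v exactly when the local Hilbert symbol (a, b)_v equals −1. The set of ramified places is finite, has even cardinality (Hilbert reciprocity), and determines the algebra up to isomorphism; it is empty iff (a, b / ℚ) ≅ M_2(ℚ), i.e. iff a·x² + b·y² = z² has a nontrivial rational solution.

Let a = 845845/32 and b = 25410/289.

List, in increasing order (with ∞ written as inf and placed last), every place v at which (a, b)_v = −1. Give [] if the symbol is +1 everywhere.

(a, b) ≡ (10010, 210) mod (ℚ^×)²; places V = {2, 3, 5, 7, 11, 13, 17, ∞}.
(a,b)_3: α=0, u≡2; β=1, v≡1 (mod 3); (2|3)=-1, (1|3)=+1; sign (−1)^0·-1^1·+1^0 = -1.
(a,b)_11: α=1, u≡6; β=2, v≡4 (mod 11); (6|11)=-1, (4|11)=+1; sign (−1)^0·-1^2·+1^1 = +1.
(a,b)_5: α=1, u≡2; β=1, v≡3 (mod 5); (2|5)=-1, (3|5)=-1; sign (−1)^0·-1^1·-1^1 = +1.
(a,b)_∞: sgn(10010)=+, sgn(210)=+, so +1.
(a,b)_17: α=0, u≡12; β=-2, v≡12 (mod 17); (12|17)=-1, (12|17)=-1; sign (−1)^0·-1^-2·-1^0 = +1.
(a,b)_13: α=3, u≡10; β=0, v≡7 (mod 13); (10|13)=+1, (7|13)=-1; sign (−1)^0·+1^0·-1^3 = -1.
(a,b)_7: α=1, u≡2; β=1, v≡2 (mod 7); (2|7)=+1, (2|7)=+1; sign (−1)^1·+1^1·+1^1 = -1.
(a,b)_2: α=-5, β=1; u≡5, v≡1 (mod 8); ε(u)ε(v)=0·0, αω(v)=-5·0, βω(u)=1·1; sum ≡ 1  ⇒  -1.
(10010, 210 / ℚ) ramifies at {2, 3, 7, 13}: a division algebra.

[2, 3, 7, 13]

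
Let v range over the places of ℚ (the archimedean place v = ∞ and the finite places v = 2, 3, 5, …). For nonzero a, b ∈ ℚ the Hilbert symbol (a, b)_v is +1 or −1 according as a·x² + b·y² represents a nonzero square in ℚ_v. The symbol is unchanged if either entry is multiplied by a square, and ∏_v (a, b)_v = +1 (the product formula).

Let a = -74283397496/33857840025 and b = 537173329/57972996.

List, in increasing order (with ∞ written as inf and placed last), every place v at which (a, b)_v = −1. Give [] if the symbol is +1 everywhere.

[]

(a, b) ≡ (-14, 1) mod (ℚ^×)²; places V = {2, 3, 5, 7, 11, 29, 43, 47, ∞}.
(a,b)_43: α=2, u≡8; β=2, v≡11 (mod 43); (8|43)=-1, (11|43)=+1; sign (−1)^0·-1^2·+1^2 = +1.
(a,b)_29: α=-2, u≡15; β=0, v≡16 (mod 29); (15|29)=-1, (16|29)=+1; sign (−1)^0·-1^0·+1^-2 = +1.
(a,b)_47: α=-2, u≡29; β=-2, v≡2 (mod 47); (29|47)=-1, (2|47)=+1; sign (−1)^0·-1^-2·+1^-2 = +1.
(a,b)_2: α=3, β=-2; u≡1, v≡1 (mod 8); ε(u)ε(v)=0·0, αω(v)=3·0, βω(u)=-2·0; sum ≡ 0  ⇒  +1.
(a,b)_3: α=-6, u≡1; β=-8, v≡1 (mod 3); (1|3)=+1, (1|3)=+1; sign (−1)^0·+1^-8·+1^-6 = +1.
(a,b)_∞: sgn(-14)=−, sgn(1)=+, so +1.
(a,b)_11: α=4, u≡8; β=2, v≡9 (mod 11); (8|11)=-1, (9|11)=+1; sign (−1)^0·-1^2·+1^4 = +1.
(a,b)_5: α=-2, u≡4; β=0, v≡4 (mod 5); (4|5)=+1, (4|5)=+1; sign (−1)^0·+1^0·+1^-2 = +1.
(a,b)_7: α=3, u≡5; β=4, v≡4 (mod 7); (5|7)=-1, (4|7)=+1; sign (−1)^0·-1^4·+1^3 = +1.
Every local symbol is +1, so the conic -14·x² + 1·y² = z² has ℚ_v-points for all v and hence a ℚ-point; (a, b / ℚ) ≅ M_2(ℚ).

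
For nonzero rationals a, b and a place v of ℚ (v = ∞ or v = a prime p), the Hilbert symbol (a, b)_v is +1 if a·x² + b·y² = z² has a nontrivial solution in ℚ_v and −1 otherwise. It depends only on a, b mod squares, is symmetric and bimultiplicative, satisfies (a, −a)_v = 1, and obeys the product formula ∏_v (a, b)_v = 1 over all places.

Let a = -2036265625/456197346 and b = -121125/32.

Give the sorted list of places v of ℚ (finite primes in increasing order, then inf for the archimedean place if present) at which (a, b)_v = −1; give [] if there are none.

Mod squares: a ≡ -34, b ≡ -9690. Check v ∈ {∞, 2, 3, 5, 11, 17, 19, 37}.
v=5: a=5^6·(≡4), b=5^3·(≡3) mod 5; (4|5)=+1, (3|5)=-1; (−1)^{6·3·2}·(+1)^3·(-1)^6 = +1.
v=37: a=37^-2·(≡9), b=37^0·(≡27) mod 37; (9|37)=+1, (27|37)=+1; (−1)^{-2·0·18}·(+1)^0·(+1)^-2 = +1.
v=∞: -34 < 0 and -9690 < 0  ⇒  (a,b)_∞ = -1.
v=3: a=3^-4·(≡2), b=3^1·(≡1) mod 3; (2|3)=-1, (1|3)=+1; (−1)^{-4·1·1}·(-1)^1·(+1)^-4 = -1.
v=2: v_2(a)=-1, v_2(b)=-5; units ≡ 7, 3 (mod 8); ε·ε+αω+βω = 1·1+-1·1+-5·0 ≡ 0  ⇒  (a,b)_2 = +1.
v=11: a=11^-2·(≡10), b=11^0·(≡4) mod 11; (10|11)=-1, (4|11)=+1; (−1)^{-2·0·5}·(-1)^0·(+1)^-2 = +1.
v=19: a=19^4·(≡1), b=19^1·(≡8) mod 19; (1|19)=+1, (8|19)=-1; (−1)^{4·1·9}·(+1)^1·(-1)^4 = +1.
v=17: a=17^-1·(≡4), b=17^1·(≡1) mod 17; (4|17)=+1, (1|17)=+1; (−1)^{-1·1·8}·(+1)^1·(+1)^-1 = +1.
Ram(-34, -9690) = {3, ∞}; no ℚ_3-point on the conic.

[3, inf]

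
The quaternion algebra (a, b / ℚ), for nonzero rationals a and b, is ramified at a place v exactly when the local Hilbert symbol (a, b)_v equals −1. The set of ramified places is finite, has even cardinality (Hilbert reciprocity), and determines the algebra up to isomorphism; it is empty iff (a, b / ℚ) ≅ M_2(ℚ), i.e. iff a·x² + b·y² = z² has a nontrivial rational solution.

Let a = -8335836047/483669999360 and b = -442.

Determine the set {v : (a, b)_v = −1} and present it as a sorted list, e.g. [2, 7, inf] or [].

Mod squares: a ≡ -21945, b ≡ -442. Check v ∈ {∞, 2, 3, 5, 7, 11, 13, 17, 19, 29, 31, 43}.
v=3: a=3^-5·(≡2), b=3^0·(≡2) mod 3; (2|3)=-1, (2|3)=-1; (−1)^{-5·0·1}·(-1)^0·(-1)^-5 = -1.
v=13: a=13^0·(≡10), b=13^1·(≡5) mod 13; (10|13)=+1, (5|13)=-1; (−1)^{0·1·6}·(+1)^1·(-1)^0 = +1.
v=31: a=31^2·(≡12), b=31^0·(≡23) mod 31; (12|31)=-1, (23|31)=-1; (−1)^{2·0·15}·(-1)^0·(-1)^2 = +1.
v=19: a=19^1·(≡17), b=19^0·(≡14) mod 19; (17|19)=+1, (14|19)=-1; (−1)^{1·0·9}·(+1)^0·(-1)^1 = -1.
v=5: a=5^-1·(≡4), b=5^0·(≡3) mod 5; (4|5)=+1, (3|5)=-1; (−1)^{-1·0·2}·(+1)^0·(-1)^-1 = -1.
v=43: a=43^-2·(≡26), b=43^0·(≡31) mod 43; (26|43)=-1, (31|43)=+1; (−1)^{-2·0·21}·(-1)^0·(+1)^-2 = +1.
v=∞: -21945 < 0 and -442 < 0  ⇒  (a,b)_∞ = -1.
v=29: a=29^-2·(≡15), b=29^0·(≡22) mod 29; (15|29)=-1, (22|29)=+1; (−1)^{-2·0·14}·(-1)^0·(+1)^-2 = +1.
v=17: a=17^0·(≡15), b=17^1·(≡8) mod 17; (15|17)=+1, (8|17)=+1; (−1)^{0·1·8}·(+1)^1·(+1)^0 = +1.
v=11: a=11^3·(≡10), b=11^0·(≡9) mod 11; (10|11)=-1, (9|11)=+1; (−1)^{3·0·5}·(-1)^0·(+1)^3 = +1.
v=7: a=7^3·(≡2), b=7^0·(≡6) mod 7; (2|7)=+1, (6|7)=-1; (−1)^{3·0·3}·(+1)^0·(-1)^3 = -1.
v=2: v_2(a)=-8, v_2(b)=1; units ≡ 7, 3 (mod 8); ε·ε+αω+βω = 1·1+-8·1+1·0 ≡ 1  ⇒  (a,b)_2 = -1.
|Ram(-21945, -442)| = 6, even; anisotropic at {2, 3, 5, 7, 19, ∞}.

[2, 3, 5, 7, 19, inf]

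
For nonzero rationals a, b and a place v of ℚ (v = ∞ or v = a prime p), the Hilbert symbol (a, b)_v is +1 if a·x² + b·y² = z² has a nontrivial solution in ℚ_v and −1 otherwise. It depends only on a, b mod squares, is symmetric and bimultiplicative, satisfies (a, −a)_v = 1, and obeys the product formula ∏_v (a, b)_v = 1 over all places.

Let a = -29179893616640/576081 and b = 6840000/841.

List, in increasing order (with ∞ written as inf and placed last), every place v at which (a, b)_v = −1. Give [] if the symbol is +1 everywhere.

[2, 13]

Mod squares: a ≡ -65, b ≡ 19. Check v ∈ {∞, 2, 3, 5, 11, 13, 19, 23, 29}.
v=11: a=11^-2·(≡4), b=11^0·(≡7) mod 11; (4|11)=+1, (7|11)=-1; (−1)^{-2·0·5}·(+1)^0·(-1)^-2 = +1.
v=5: a=5^1·(≡2), b=5^4·(≡4) mod 5; (2|5)=-1, (4|5)=+1; (−1)^{1·4·2}·(-1)^4·(+1)^1 = +1.
v=19: a=19^4·(≡16), b=19^1·(≡9) mod 19; (16|19)=+1, (9|19)=+1; (−1)^{4·1·9}·(+1)^1·(+1)^4 = +1.
v=29: a=29^2·(≡4), b=29^-2·(≡2) mod 29; (4|29)=+1, (2|29)=-1; (−1)^{2·-2·14}·(+1)^-2·(-1)^2 = +1.
v=3: a=3^-2·(≡1), b=3^2·(≡1) mod 3; (1|3)=+1, (1|3)=+1; (−1)^{-2·2·1}·(+1)^2·(+1)^-2 = +1.
v=∞: -65 < 0 and 19 > 0  ⇒  (a,b)_∞ = +1.
v=13: a=13^1·(≡2), b=13^0·(≡7) mod 13; (2|13)=-1, (7|13)=-1; (−1)^{1·0·6}·(-1)^0·(-1)^1 = -1.
v=23: a=23^-2·(≡16), b=23^0·(≡20) mod 23; (16|23)=+1, (20|23)=-1; (−1)^{-2·0·11}·(+1)^0·(-1)^-2 = +1.
v=2: v_2(a)=12, v_2(b)=6; units ≡ 7, 3 (mod 8); ε·ε+αω+βω = 1·1+12·1+6·0 ≡ 1  ⇒  (a,b)_2 = -1.
Ram(-65, 19) = {2, 13}; no ℚ_2-point on the conic.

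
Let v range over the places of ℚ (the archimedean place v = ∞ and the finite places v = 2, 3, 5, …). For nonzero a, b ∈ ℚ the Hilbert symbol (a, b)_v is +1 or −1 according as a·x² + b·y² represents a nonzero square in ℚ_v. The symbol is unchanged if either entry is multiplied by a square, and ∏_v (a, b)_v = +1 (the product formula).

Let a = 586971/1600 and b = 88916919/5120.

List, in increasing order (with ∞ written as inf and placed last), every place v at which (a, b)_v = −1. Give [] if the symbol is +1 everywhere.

(a, b) ≡ (11, 31395) mod (ℚ^×)²; places V = {2, 3, 5, 7, 11, 13, 17, 23, ∞}.
(a,b)_5: α=-2, u≡4; β=-1, v≡1 (mod 5); (4|5)=+1, (1|5)=+1; sign (−1)^0·+1^-1·+1^-2 = +1.
(a,b)_11: α=3, u≡9; β=0, v≡5 (mod 11); (9|11)=+1, (5|11)=+1; sign (−1)^0·+1^0·+1^3 = +1.
(a,b)_2: α=-6, β=-10; u≡3, v≡3 (mod 8); ε(u)ε(v)=1·1, αω(v)=-6·1, βω(u)=-10·1; sum ≡ 1  ⇒  -1.
(a,b)_7: α=2, u≡4; β=3, v≡3 (mod 7); (4|7)=+1, (3|7)=-1; sign (−1)^0·+1^3·-1^2 = +1.
(a,b)_17: α=0, u≡6; β=2, v≡13 (mod 17); (6|17)=-1, (13|17)=+1; sign (−1)^0·-1^2·+1^0 = +1.
(a,b)_13: α=0, u≡8; β=1, v≡9 (mod 13); (8|13)=-1, (9|13)=+1; sign (−1)^0·-1^1·+1^0 = -1.
(a,b)_23: α=0, u≡15; β=1, v≡13 (mod 23); (15|23)=-1, (13|23)=+1; sign (−1)^0·-1^1·+1^0 = -1.
(a,b)_3: α=2, u≡2; β=1, v≡1 (mod 3); (2|3)=-1, (1|3)=+1; sign (−1)^0·-1^1·+1^2 = -1.
(a,b)_∞: sgn(11)=+, sgn(31395)=+, so +1.
Ram(11, 31395) = {2, 3, 13, 23}; no ℚ_2-point on the conic.

[2, 3, 13, 23]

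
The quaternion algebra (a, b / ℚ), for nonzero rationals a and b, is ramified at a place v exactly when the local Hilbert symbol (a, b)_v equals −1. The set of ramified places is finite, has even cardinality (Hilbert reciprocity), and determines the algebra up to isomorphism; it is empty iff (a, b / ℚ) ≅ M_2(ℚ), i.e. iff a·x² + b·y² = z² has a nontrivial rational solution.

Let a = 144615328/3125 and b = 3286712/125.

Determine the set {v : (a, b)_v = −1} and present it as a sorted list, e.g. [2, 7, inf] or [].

[2, 11, 13, 17]

(a, b) ≡ (2210, 24310) mod (ℚ^×)²; places V = {2, 5, 11, 13, 17, ∞}.
(a,b)_17: α=1, u≡11; β=1, v≡2 (mod 17); (11|17)=-1, (2|17)=+1; sign (−1)^0·-1^1·+1^1 = -1.
(a,b)_2: α=5, β=3; u≡1, v≡3 (mod 8); ε(u)ε(v)=0·1, αω(v)=5·1, βω(u)=3·0; sum ≡ 1  ⇒  -1.
(a,b)_5: α=-5, u≡3; β=-3, v≡2 (mod 5); (3|5)=-1, (2|5)=-1; sign (−1)^0·-1^-3·-1^-5 = +1.
(a,b)_13: α=3, u≡1; β=3, v≡5 (mod 13); (1|13)=+1, (5|13)=-1; sign (−1)^0·+1^3·-1^3 = -1.
(a,b)_∞: sgn(2210)=+, sgn(24310)=+, so +1.
(a,b)_11: α=2, u≡7; β=1, v≡8 (mod 11); (7|11)=-1, (8|11)=-1; sign (−1)^0·-1^1·-1^2 = -1.
Ram(2210, 24310) = {2, 11, 13, 17}; no ℚ_2-point on the conic.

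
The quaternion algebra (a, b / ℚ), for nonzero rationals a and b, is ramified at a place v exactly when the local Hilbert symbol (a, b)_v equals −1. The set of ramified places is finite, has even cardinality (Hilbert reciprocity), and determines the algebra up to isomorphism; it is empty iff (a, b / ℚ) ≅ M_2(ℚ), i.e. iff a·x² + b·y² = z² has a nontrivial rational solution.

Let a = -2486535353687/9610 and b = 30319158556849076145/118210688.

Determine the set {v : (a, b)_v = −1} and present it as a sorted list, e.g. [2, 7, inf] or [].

[2, 5, 7, 11]

Mod squares: a ≡ -54230, b ≡ 46690. Check v ∈ {∞, 2, 3, 5, 7, 11, 17, 19, 23, 29, 31}.
v=7: a=7^4·(≡3), b=7^5·(≡5) mod 7; (3|7)=-1, (5|7)=-1; (−1)^{4·5·3}·(-1)^5·(-1)^4 = -1.
v=29: a=29^1·(≡2), b=29^1·(≡19) mod 29; (2|29)=-1, (19|29)=-1; (−1)^{1·1·14}·(-1)^1·(-1)^1 = +1.
v=23: a=23^2·(≡4), b=23^3·(≡4) mod 23; (4|23)=+1, (4|23)=+1; (−1)^{2·3·11}·(+1)^3·(+1)^2 = +1.
v=∞: -54230 < 0 and 46690 > 0  ⇒  (a,b)_∞ = +1.
v=3: a=3^0·(≡1), b=3^4·(≡1) mod 3; (1|3)=+1, (1|3)=+1; (−1)^{0·4·1}·(+1)^4·(+1)^0 = +1.
v=17: a=17^1·(≡12), b=17^2·(≡2) mod 17; (12|17)=-1, (2|17)=+1; (−1)^{1·2·8}·(-1)^2·(+1)^1 = +1.
v=31: a=31^-2·(≡19), b=31^-4·(≡19) mod 31; (19|31)=+1, (19|31)=+1; (−1)^{-2·-4·15}·(+1)^-4·(+1)^-2 = +1.
v=5: a=5^-1·(≡4), b=5^1·(≡3) mod 5; (4|5)=+1, (3|5)=-1; (−1)^{-1·1·2}·(+1)^1·(-1)^-1 = -1.
v=11: a=11^1·(≡3), b=11^2·(≡2) mod 11; (3|11)=+1, (2|11)=-1; (−1)^{1·2·5}·(+1)^2·(-1)^1 = -1.
v=2: v_2(a)=-1, v_2(b)=-7; units ≡ 5, 1 (mod 8); ε·ε+αω+βω = 0·0+-1·0+-7·1 ≡ 1  ⇒  (a,b)_2 = -1.
v=19: a=19^2·(≡15), b=19^2·(≡9) mod 19; (15|19)=-1, (9|19)=+1; (−1)^{2·2·9}·(-1)^2·(+1)^2 = +1.
(-54230, 46690 / ℚ) ramifies at {2, 5, 7, 11}: a division algebra.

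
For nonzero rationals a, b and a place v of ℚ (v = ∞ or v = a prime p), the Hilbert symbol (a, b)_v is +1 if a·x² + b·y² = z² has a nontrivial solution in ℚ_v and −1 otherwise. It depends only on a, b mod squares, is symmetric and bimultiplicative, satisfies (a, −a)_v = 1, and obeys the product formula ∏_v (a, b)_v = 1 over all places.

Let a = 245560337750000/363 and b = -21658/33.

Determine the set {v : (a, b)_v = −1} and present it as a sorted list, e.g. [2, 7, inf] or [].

(a, b) ≡ (357, -14586) mod (ℚ^×)²; places V = {2, 3, 5, 7, 11, 13, 17, ∞}.
(a,b)_3: α=-1, u≡2; β=-1, v≡1 (mod 3); (2|3)=-1, (1|3)=+1; sign (−1)^1·-1^-1·+1^-1 = +1.
(a,b)_7: α=1, u≡2; β=2, v≡4 (mod 7); (2|7)=+1, (4|7)=+1; sign (−1)^0·+1^2·+1^1 = +1.
(a,b)_13: α=4, u≡5; β=1, v≡9 (mod 13); (5|13)=-1, (9|13)=+1; sign (−1)^0·-1^1·+1^4 = -1.
(a,b)_5: α=6, u≡2; β=0, v≡4 (mod 5); (2|5)=-1, (4|5)=+1; sign (−1)^0·-1^0·+1^6 = +1.
(a,b)_11: α=-2, u≡3; β=-1, v≡4 (mod 11); (3|11)=+1, (4|11)=+1; sign (−1)^0·+1^-1·+1^-2 = +1.
(a,b)_2: α=4, β=1; u≡5, v≡3 (mod 8); ε(u)ε(v)=0·1, αω(v)=4·1, βω(u)=1·1; sum ≡ 1  ⇒  -1.
(a,b)_∞: sgn(357)=+, sgn(-14586)=−, so +1.
(a,b)_17: α=3, u≡9; β=1, v≡16 (mod 17); (9|17)=+1, (16|17)=+1; sign (−1)^0·+1^1·+1^3 = +1.
Ram(357, -14586) = {2, 13}; no ℚ_2-point on the conic.

[2, 13]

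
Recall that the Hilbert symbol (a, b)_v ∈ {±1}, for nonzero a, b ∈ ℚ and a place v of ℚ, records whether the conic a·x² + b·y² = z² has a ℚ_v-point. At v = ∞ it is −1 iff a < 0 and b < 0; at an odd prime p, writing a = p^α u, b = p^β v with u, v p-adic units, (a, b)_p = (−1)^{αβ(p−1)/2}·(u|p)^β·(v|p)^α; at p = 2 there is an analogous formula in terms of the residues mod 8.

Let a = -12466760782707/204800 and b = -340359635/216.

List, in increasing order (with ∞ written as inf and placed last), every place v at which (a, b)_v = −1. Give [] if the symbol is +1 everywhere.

[2, 3, 23, inf]

Mod squares: a ≡ -60214, b ≡ -144210. Check v ∈ {∞, 2, 3, 5, 7, 11, 17, 19, 23}.
v=∞: -60214 < 0 and -144210 < 0  ⇒  (a,b)_∞ = -1.
v=23: a=23^1·(≡9), b=23^1·(≡18) mod 23; (9|23)=+1, (18|23)=+1; (−1)^{1·1·11}·(+1)^1·(+1)^1 = -1.
v=5: a=5^-2·(≡4), b=5^1·(≡3) mod 5; (4|5)=+1, (3|5)=-1; (−1)^{-2·1·2}·(+1)^1·(-1)^-2 = +1.
v=17: a=17^3·(≡6), b=17^2·(≡8) mod 17; (6|17)=-1, (8|17)=+1; (−1)^{3·2·8}·(-1)^2·(+1)^3 = +1.
v=3: a=3^4·(≡2), b=3^-3·(≡2) mod 3; (2|3)=-1, (2|3)=-1; (−1)^{4·-3·1}·(-1)^-3·(-1)^4 = -1.
v=11: a=11^1·(≡1), b=11^1·(≡7) mod 11; (1|11)=+1, (7|11)=-1; (−1)^{1·1·5}·(+1)^1·(-1)^1 = +1.
v=2: v_2(a)=-13, v_2(b)=-3; units ≡ 5, 7 (mod 8); ε·ε+αω+βω = 0·1+-13·0+-3·1 ≡ 1  ⇒  (a,b)_2 = -1.
v=7: a=7^3·(≡2), b=7^2·(≡1) mod 7; (2|7)=+1, (1|7)=+1; (−1)^{3·2·3}·(+1)^2·(+1)^3 = +1.
v=19: a=19^2·(≡7), b=19^1·(≡15) mod 19; (7|19)=+1, (15|19)=-1; (−1)^{2·1·9}·(+1)^1·(-1)^2 = +1.
|Ram(-60214, -144210)| = 4, even; anisotropic at {2, 3, 23, ∞}.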